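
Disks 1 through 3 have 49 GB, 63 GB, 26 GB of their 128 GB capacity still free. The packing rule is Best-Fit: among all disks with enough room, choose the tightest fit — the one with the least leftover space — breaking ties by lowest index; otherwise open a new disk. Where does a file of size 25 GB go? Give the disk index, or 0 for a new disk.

3

Disks with room: disk 1 (49 GB), disk 2 (63 GB), disk 3 (26 GB).
Tightest fit is disk 3 with 26 GB free.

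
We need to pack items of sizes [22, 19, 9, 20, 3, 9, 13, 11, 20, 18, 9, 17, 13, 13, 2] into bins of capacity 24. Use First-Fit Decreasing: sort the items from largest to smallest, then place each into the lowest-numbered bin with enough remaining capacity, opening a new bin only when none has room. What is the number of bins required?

Sorted descending: 22, 20, 20, 19, 18, 17, 13, 13, 13, 11, 9, 9, 9, 3, 2.
Put 22 in bin 1; 2 remain.
Put 20 in bin 2; 4 remain.
Put 20 in bin 3; 4 remain.
Put 19 in bin 4; 5 remain.
Put 18 in bin 5; 6 remain.
Put 17 in bin 6; 7 remain.
Put 13 in bin 7; 11 remain.
Put 13 in bin 8; 11 remain.
Put 13 in bin 9; 11 remain.
Put 11 in bin 7; 0 remain.
Put 9 in bin 8; 2 remain.
Put 9 in bin 9; 2 remain.
Put 9 in bin 10; 15 remain.
Put 3 in bin 2; 1 remain.
Put 2 in bin 1; 0 remain.
Final bins: [22,2] [20,3] [20] [19] [18] [17] [13,11] [13,9] [13,9] [9].

10 bins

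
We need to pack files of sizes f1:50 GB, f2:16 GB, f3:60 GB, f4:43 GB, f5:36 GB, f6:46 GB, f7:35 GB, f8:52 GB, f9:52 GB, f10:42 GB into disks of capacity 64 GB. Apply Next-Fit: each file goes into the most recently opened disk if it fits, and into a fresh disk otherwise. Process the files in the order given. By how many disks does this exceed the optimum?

Next-Fit: [50] [16] [60] [43] [36] [46] [35] [52] [52] [42] → 10 disks.
9 files exceed 32 GB (half the capacity), and no two of those can share a disk, so at least 9 disks are needed.
An optimal packing achieves that bound: [60] [52] [52] [50] [46,16] [43] [42] [36] [35] → 9 disks.
Excess: 10 − 9 = 1.

1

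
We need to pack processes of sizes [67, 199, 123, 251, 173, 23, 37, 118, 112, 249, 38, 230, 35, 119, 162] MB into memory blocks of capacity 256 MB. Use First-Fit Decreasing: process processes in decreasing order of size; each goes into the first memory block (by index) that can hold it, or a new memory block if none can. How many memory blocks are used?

Sorted descending: 251, 249, 230, 199, 173, 162, 123, 119, 118, 112, 67, 38, 37, 35, 23.
Put 251 MB in memory block 1; 5 MB remain.
Put 249 MB in memory block 2; 7 MB remain.
Put 230 MB in memory block 3; 26 MB remain.
Put 199 MB in memory block 4; 57 MB remain.
Put 173 MB in memory block 5; 83 MB remain.
Put 162 MB in memory block 6; 94 MB remain.
Put 123 MB in memory block 7; 133 MB remain.
Put 119 MB in memory block 7; 14 MB remain.
Put 118 MB in memory block 8; 138 MB remain.
Put 112 MB in memory block 8; 26 MB remain.
Put 67 MB in memory block 5; 16 MB remain.
Put 38 MB in memory block 4; 19 MB remain.
Put 37 MB in memory block 6; 57 MB remain.
Put 35 MB in memory block 6; 22 MB remain.
Put 23 MB in memory block 3; 3 MB remain.

8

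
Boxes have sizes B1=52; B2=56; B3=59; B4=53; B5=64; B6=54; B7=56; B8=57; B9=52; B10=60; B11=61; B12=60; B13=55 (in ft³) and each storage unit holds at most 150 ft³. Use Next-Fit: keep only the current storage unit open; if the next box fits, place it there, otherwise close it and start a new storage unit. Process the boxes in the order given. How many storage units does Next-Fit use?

7 storage units

B1 (52 ft³) → storage unit 1 (remaining 98 ft³)
B2 (56 ft³) → storage unit 1 (remaining 42 ft³)
B3 (59 ft³) → storage unit 2 (remaining 91 ft³)
B4 (53 ft³) → storage unit 2 (remaining 38 ft³)
B5 (64 ft³) → storage unit 3 (remaining 86 ft³)
B6 (54 ft³) → storage unit 3 (remaining 32 ft³)
B7 (56 ft³) → storage unit 4 (remaining 94 ft³)
B8 (57 ft³) → storage unit 4 (remaining 37 ft³)
B9 (52 ft³) → storage unit 5 (remaining 98 ft³)
B10 (60 ft³) → storage unit 5 (remaining 38 ft³)
B11 (61 ft³) → storage unit 6 (remaining 89 ft³)
B12 (60 ft³) → storage unit 6 (remaining 29 ft³)
B13 (55 ft³) → storage unit 7 (remaining 95 ft³)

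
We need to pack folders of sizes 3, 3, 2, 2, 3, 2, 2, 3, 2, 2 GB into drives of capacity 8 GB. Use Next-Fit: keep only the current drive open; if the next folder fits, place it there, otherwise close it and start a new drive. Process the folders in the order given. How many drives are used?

3 GB → drive 1 (remaining 5 GB)
3 GB → drive 1 (remaining 2 GB)
2 GB → drive 1 (remaining 0 GB)
2 GB → drive 2 (remaining 6 GB)
3 GB → drive 2 (remaining 3 GB)
2 GB → drive 2 (remaining 1 GB)
2 GB → drive 3 (remaining 6 GB)
3 GB → drive 3 (remaining 3 GB)
2 GB → drive 3 (remaining 1 GB)
2 GB → drive 4 (remaining 6 GB)
Final drives: [3,3,2] [2,3,2] [2,3,2] [2].

4 drives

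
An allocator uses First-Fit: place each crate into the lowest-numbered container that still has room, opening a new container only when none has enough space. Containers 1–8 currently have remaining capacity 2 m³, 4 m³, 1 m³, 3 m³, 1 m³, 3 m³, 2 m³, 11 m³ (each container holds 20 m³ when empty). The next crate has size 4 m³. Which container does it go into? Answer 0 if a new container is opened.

2

Containers with room: container 2 (4 m³), container 8 (11 m³).
The first with room is container 2.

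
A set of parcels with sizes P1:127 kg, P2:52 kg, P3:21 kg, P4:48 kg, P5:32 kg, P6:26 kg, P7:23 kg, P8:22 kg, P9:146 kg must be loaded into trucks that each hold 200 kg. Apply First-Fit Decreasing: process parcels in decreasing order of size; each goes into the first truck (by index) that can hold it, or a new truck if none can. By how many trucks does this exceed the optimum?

First-Fit Decreasing: [146,52] [127,48,23] [32,26,22,21] → 3 trucks.
Total size 497 kg; any packing needs at least ⌈497/200⌉ = 3 trucks.
So 3 is already optimal.

0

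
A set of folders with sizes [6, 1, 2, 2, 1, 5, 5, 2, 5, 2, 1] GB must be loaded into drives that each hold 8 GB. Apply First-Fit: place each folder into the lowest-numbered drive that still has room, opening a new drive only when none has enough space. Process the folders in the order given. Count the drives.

5 drives

drive 1: place 6 GB, 2 GB left
drive 1: place 1 GB, 1 GB left
drive 2: place 2 GB, 6 GB left
drive 2: place 2 GB, 4 GB left
drive 1: place 1 GB, 0 GB left
drive 3: place 5 GB, 3 GB left
drive 4: place 5 GB, 3 GB left
drive 2: place 2 GB, 2 GB left
drive 5: place 5 GB, 3 GB left
drive 2: place 2 GB, 0 GB left
drive 3: place 1 GB, 2 GB left
Final drives: [6,1,1] [2,2,2,2] [5,1] [5] [5].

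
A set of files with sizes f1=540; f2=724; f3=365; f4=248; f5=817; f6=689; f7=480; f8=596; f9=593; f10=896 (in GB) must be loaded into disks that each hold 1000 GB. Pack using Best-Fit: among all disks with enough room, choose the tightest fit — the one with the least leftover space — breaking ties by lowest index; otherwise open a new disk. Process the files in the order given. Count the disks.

f1 (540 GB) → disk 1 (remaining 460 GB)
f2 (724 GB) → disk 2 (remaining 276 GB)
f3 (365 GB) → disk 1 (remaining 95 GB)
f4 (248 GB) → disk 2 (remaining 28 GB)
f5 (817 GB) → disk 3 (remaining 183 GB)
f6 (689 GB) → disk 4 (remaining 311 GB)
f7 (480 GB) → disk 5 (remaining 520 GB)
f8 (596 GB) → disk 6 (remaining 404 GB)
f9 (593 GB) → disk 7 (remaining 407 GB)
f10 (896 GB) → disk 8 (remaining 104 GB)

8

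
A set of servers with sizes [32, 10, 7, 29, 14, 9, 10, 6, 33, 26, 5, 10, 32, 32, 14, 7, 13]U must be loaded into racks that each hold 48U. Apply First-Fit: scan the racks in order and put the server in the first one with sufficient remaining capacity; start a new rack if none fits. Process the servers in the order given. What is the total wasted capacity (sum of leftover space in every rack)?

32U → rack 1 (remaining 16U)
10U → rack 1 (remaining 6U)
7U → rack 2 (remaining 41U)
29U → rack 2 (remaining 12U)
14U → rack 3 (remaining 34U)
9U → rack 2 (remaining 3U)
10U → rack 3 (remaining 24U)
6U → rack 1 (remaining 0U)
33U → rack 4 (remaining 15U)
26U → rack 5 (remaining 22U)
5U → rack 3 (remaining 19U)
10U → rack 3 (remaining 9U)
32U → rack 6 (remaining 16U)
32U → rack 7 (remaining 16U)
14U → rack 4 (remaining 1U)
7U → rack 3 (remaining 2U)
13U → rack 5 (remaining 9U)
7 racks × 48U = 336U; used 289U; unused 47U.

47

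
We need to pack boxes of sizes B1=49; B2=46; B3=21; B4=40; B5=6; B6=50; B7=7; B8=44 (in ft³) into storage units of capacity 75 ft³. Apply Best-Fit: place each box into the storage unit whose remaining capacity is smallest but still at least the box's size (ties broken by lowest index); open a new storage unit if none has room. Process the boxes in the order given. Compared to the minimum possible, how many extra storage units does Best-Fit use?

0

Best-Fit: [49,21] [46,6,7] [40] [50] [44] → 5 storage units.
5 boxes exceed 37.5 ft³ (half the capacity), and no two of those can share a storage unit, so at least 5 storage units are needed.
So 5 is already optimal.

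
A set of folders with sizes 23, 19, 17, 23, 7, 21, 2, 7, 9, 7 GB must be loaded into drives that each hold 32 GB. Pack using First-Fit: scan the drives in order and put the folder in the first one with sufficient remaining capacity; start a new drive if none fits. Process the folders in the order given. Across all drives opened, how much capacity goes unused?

25

23 GB → drive 1 (remaining 9 GB)
19 GB → drive 2 (remaining 13 GB)
17 GB → drive 3 (remaining 15 GB)
23 GB → drive 4 (remaining 9 GB)
7 GB → drive 1 (remaining 2 GB)
21 GB → drive 5 (remaining 11 GB)
2 GB → drive 1 (remaining 0 GB)
7 GB → drive 2 (remaining 6 GB)
9 GB → drive 3 (remaining 6 GB)
7 GB → drive 4 (remaining 2 GB)
5 drives × 32 GB = 160 GB; used 135 GB; unused 25 GB.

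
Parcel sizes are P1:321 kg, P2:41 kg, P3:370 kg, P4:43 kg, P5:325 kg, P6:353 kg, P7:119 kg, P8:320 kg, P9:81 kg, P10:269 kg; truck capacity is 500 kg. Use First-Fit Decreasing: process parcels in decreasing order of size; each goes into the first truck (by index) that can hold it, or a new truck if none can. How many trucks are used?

Sorted descending: 370, 353, 325, 321, 320, 269, 119, 81, 43, 41.
Put 370 kg in truck 1; 130 kg remain.
Put 353 kg in truck 2; 147 kg remain.
Put 325 kg in truck 3; 175 kg remain.
Put 321 kg in truck 4; 179 kg remain.
Put 320 kg in truck 5; 180 kg remain.
Put 269 kg in truck 6; 231 kg remain.
Put 119 kg in truck 1; 11 kg remain.
Put 81 kg in truck 2; 66 kg remain.
Put 43 kg in truck 2; 23 kg remain.
Put 41 kg in truck 3; 134 kg remain.
Final trucks: [370,119] [353,81,43] [325,41] [321] [320] [269].

6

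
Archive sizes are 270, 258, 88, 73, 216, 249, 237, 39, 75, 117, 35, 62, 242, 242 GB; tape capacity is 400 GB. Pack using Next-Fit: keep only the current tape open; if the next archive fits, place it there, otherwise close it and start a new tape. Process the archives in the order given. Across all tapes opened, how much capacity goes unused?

270 GB → tape 1 (remaining 130 GB)
258 GB → tape 2 (remaining 142 GB)
88 GB → tape 2 (remaining 54 GB)
73 GB → tape 3 (remaining 327 GB)
216 GB → tape 3 (remaining 111 GB)
249 GB → tape 4 (remaining 151 GB)
237 GB → tape 5 (remaining 163 GB)
39 GB → tape 5 (remaining 124 GB)
75 GB → tape 5 (remaining 49 GB)
117 GB → tape 6 (remaining 283 GB)
35 GB → tape 6 (remaining 248 GB)
62 GB → tape 6 (remaining 186 GB)
242 GB → tape 7 (remaining 158 GB)
242 GB → tape 8 (remaining 158 GB)
8 tapes × 400 GB = 3200 GB; used 2203 GB; unused 997 GB.

997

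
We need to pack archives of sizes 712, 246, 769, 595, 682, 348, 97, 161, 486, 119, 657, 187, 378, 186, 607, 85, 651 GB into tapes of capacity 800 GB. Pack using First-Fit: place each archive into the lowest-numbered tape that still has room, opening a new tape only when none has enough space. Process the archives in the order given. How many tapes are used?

Put 712 GB in tape 1; 88 GB remain.
Put 246 GB in tape 2; 554 GB remain.
Put 769 GB in tape 3; 31 GB remain.
Put 595 GB in tape 4; 205 GB remain.
Put 682 GB in tape 5; 118 GB remain.
Put 348 GB in tape 2; 206 GB remain.
Put 97 GB in tape 2; 109 GB remain.
Put 161 GB in tape 4; 44 GB remain.
Put 486 GB in tape 6; 314 GB remain.
Put 119 GB in tape 6; 195 GB remain.
Put 657 GB in tape 7; 143 GB remain.
Put 187 GB in tape 6; 8 GB remain.
Put 378 GB in tape 8; 422 GB remain.
Put 186 GB in tape 8; 236 GB remain.
Put 607 GB in tape 9; 193 GB remain.
Put 85 GB in tape 1; 3 GB remain.
Put 651 GB in tape 10; 149 GB remain.
Final tapes: [712,85] [246,348,97] [769] [595,161] [682] [486,119,187] [657] [378,186] [607] [651].

10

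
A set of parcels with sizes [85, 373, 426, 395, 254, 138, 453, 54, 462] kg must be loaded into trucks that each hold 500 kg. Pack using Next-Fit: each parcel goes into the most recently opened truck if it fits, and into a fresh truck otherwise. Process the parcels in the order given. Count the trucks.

7 trucks

85 kg → truck 1 (remaining 415 kg)
373 kg → truck 1 (remaining 42 kg)
426 kg → truck 2 (remaining 74 kg)
395 kg → truck 3 (remaining 105 kg)
254 kg → truck 4 (remaining 246 kg)
138 kg → truck 4 (remaining 108 kg)
453 kg → truck 5 (remaining 47 kg)
54 kg → truck 6 (remaining 446 kg)
462 kg → truck 7 (remaining 38 kg)
Final trucks: [85,373] [426] [395] [254,138] [453] [54] [462].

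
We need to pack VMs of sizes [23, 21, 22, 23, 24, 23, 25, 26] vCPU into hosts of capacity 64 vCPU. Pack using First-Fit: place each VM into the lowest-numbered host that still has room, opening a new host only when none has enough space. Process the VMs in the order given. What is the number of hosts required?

4

23 vCPU → host 1 (remaining 41 vCPU)
21 vCPU → host 1 (remaining 20 vCPU)
22 vCPU → host 2 (remaining 42 vCPU)
23 vCPU → host 2 (remaining 19 vCPU)
24 vCPU → host 3 (remaining 40 vCPU)
23 vCPU → host 3 (remaining 17 vCPU)
25 vCPU → host 4 (remaining 39 vCPU)
26 vCPU → host 4 (remaining 13 vCPU)
Final hosts: [23,21] [22,23] [24,23] [25,26].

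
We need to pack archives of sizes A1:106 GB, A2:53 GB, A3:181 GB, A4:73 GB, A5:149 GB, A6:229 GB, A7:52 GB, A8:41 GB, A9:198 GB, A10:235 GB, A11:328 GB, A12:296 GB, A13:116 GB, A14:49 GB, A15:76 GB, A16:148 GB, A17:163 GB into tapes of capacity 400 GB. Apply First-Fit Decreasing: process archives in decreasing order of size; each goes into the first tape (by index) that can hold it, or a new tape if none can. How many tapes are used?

7 tapes

Sorted descending: 328, 296, 235, 229, 198, 181, 163, 149, 148, 116, 106, 76, 73, 53, 52, 49, 41.
tape 1: place 328 GB, 72 GB left
tape 2: place 296 GB, 104 GB left
tape 3: place 235 GB, 165 GB left
tape 4: place 229 GB, 171 GB left
tape 5: place 198 GB, 202 GB left
tape 5: place 181 GB, 21 GB left
tape 3: place 163 GB, 2 GB left
tape 4: place 149 GB, 22 GB left
tape 6: place 148 GB, 252 GB left
tape 6: place 116 GB, 136 GB left
tape 6: place 106 GB, 30 GB left
tape 2: place 76 GB, 28 GB left
tape 7: place 73 GB, 327 GB left
tape 1: place 53 GB, 19 GB left
tape 7: place 52 GB, 275 GB left
tape 7: place 49 GB, 226 GB left
tape 7: place 41 GB, 185 GB left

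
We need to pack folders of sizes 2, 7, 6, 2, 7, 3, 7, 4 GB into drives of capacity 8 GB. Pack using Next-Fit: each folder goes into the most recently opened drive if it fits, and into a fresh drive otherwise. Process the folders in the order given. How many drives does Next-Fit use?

Put 2 GB in drive 1; 6 GB remain.
Put 7 GB in drive 2; 1 GB remain.
Put 6 GB in drive 3; 2 GB remain.
Put 2 GB in drive 3; 0 GB remain.
Put 7 GB in drive 4; 1 GB remain.
Put 3 GB in drive 5; 5 GB remain.
Put 7 GB in drive 6; 1 GB remain.
Put 4 GB in drive 7; 4 GB remain.
Final drives: [2] [7] [6,2] [7] [3] [7] [4].

7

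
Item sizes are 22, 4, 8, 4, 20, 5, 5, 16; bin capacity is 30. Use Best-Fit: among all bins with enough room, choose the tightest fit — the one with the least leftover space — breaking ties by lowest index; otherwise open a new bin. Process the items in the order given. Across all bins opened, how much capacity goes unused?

bin 1: place 22, 8 left
bin 1: place 4, 4 left
bin 2: place 8, 22 left
bin 1: place 4, 0 left
bin 2: place 20, 2 left
bin 3: place 5, 25 left
bin 3: place 5, 20 left
bin 3: place 16, 4 left
3 bins × 30 = 90; used 84; unused 6.

6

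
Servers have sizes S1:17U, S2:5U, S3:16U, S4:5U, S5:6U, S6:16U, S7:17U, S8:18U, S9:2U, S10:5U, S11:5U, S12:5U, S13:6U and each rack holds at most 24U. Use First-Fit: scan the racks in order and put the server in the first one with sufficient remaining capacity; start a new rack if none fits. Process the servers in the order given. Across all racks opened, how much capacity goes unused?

21

rack 1: place S1 (17U), 7U left
rack 1: place S2 (5U), 2U left
rack 2: place S3 (16U), 8U left
rack 2: place S4 (5U), 3U left
rack 3: place S5 (6U), 18U left
rack 3: place S6 (16U), 2U left
rack 4: place S7 (17U), 7U left
rack 5: place S8 (18U), 6U left
rack 1: place S9 (2U), 0U left
rack 4: place S10 (5U), 2U left
rack 5: place S11 (5U), 1U left
rack 6: place S12 (5U), 19U left
rack 6: place S13 (6U), 13U left
6 racks × 24U = 144U; used 123U; unused 21U.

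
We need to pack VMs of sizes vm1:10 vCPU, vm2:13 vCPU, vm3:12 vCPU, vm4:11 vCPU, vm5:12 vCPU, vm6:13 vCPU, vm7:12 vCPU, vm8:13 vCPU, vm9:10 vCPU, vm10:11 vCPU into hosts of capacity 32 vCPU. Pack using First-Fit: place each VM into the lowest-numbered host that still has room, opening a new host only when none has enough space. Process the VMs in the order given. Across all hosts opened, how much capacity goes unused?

43

host 1: place vm1 (10 vCPU), 22 vCPU left
host 1: place vm2 (13 vCPU), 9 vCPU left
host 2: place vm3 (12 vCPU), 20 vCPU left
host 2: place vm4 (11 vCPU), 9 vCPU left
host 3: place vm5 (12 vCPU), 20 vCPU left
host 3: place vm6 (13 vCPU), 7 vCPU left
host 4: place vm7 (12 vCPU), 20 vCPU left
host 4: place vm8 (13 vCPU), 7 vCPU left
host 5: place vm9 (10 vCPU), 22 vCPU left
host 5: place vm10 (11 vCPU), 11 vCPU left
5 hosts × 32 vCPU = 160 vCPU; used 117 vCPU; unused 43 vCPU.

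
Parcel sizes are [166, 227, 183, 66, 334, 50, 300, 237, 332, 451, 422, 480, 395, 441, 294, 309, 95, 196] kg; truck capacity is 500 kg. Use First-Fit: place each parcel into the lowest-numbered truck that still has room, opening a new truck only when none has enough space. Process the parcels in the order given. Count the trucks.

12

166 kg → truck 1 (remaining 334 kg)
227 kg → truck 1 (remaining 107 kg)
183 kg → truck 2 (remaining 317 kg)
66 kg → truck 1 (remaining 41 kg)
334 kg → truck 3 (remaining 166 kg)
50 kg → truck 2 (remaining 267 kg)
300 kg → truck 4 (remaining 200 kg)
237 kg → truck 2 (remaining 30 kg)
332 kg → truck 5 (remaining 168 kg)
451 kg → truck 6 (remaining 49 kg)
422 kg → truck 7 (remaining 78 kg)
480 kg → truck 8 (remaining 20 kg)
395 kg → truck 9 (remaining 105 kg)
441 kg → truck 10 (remaining 59 kg)
294 kg → truck 11 (remaining 206 kg)
309 kg → truck 12 (remaining 191 kg)
95 kg → truck 3 (remaining 71 kg)
196 kg → truck 4 (remaining 4 kg)
Final trucks: [166,227,66] [183,50,237] [334,95] [300,196] [332] [451] [422] [480] [395] [441] [294] [309].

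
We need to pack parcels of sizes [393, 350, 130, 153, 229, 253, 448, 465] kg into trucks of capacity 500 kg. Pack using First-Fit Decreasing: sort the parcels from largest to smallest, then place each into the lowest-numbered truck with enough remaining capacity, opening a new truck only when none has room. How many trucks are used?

6

Sorted descending: 465, 448, 393, 350, 253, 229, 153, 130.
Put 465 kg in truck 1; 35 kg remain.
Put 448 kg in truck 2; 52 kg remain.
Put 393 kg in truck 3; 107 kg remain.
Put 350 kg in truck 4; 150 kg remain.
Put 253 kg in truck 5; 247 kg remain.
Put 229 kg in truck 5; 18 kg remain.
Put 153 kg in truck 6; 347 kg remain.
Put 130 kg in truck 4; 20 kg remain.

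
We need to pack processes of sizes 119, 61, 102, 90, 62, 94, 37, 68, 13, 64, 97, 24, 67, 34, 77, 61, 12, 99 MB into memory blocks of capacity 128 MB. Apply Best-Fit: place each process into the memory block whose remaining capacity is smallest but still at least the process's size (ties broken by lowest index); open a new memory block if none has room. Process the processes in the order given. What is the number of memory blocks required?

memory block 1: place 119 MB, 9 MB left
memory block 2: place 61 MB, 67 MB left
memory block 3: place 102 MB, 26 MB left
memory block 4: place 90 MB, 38 MB left
memory block 2: place 62 MB, 5 MB left
memory block 5: place 94 MB, 34 MB left
memory block 4: place 37 MB, 1 MB left
memory block 6: place 68 MB, 60 MB left
memory block 3: place 13 MB, 13 MB left
memory block 7: place 64 MB, 64 MB left
memory block 8: place 97 MB, 31 MB left
memory block 8: place 24 MB, 7 MB left
memory block 9: place 67 MB, 61 MB left
memory block 5: place 34 MB, 0 MB left
memory block 10: place 77 MB, 51 MB left
memory block 9: place 61 MB, 0 MB left
memory block 3: place 12 MB, 1 MB left
memory block 11: place 99 MB, 29 MB left

11 memory blocks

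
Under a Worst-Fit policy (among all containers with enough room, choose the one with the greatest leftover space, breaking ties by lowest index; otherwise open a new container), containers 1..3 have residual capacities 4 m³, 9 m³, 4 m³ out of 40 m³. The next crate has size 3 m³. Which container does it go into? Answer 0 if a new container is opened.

Containers with room: container 1 (4 m³), container 2 (9 m³), container 3 (4 m³).
Most room is container 2 with 9 m³ free.

2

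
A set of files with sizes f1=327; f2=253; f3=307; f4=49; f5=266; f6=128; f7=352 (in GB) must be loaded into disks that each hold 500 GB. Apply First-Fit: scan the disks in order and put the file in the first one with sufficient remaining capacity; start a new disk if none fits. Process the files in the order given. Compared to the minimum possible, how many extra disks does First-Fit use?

First-Fit: [327,49] [253,128] [307] [266] [352] → 5 disks.
5 files exceed 250 GB (half the capacity), and no two of those can share a disk, so at least 5 disks are needed.
So 5 is already optimal.

0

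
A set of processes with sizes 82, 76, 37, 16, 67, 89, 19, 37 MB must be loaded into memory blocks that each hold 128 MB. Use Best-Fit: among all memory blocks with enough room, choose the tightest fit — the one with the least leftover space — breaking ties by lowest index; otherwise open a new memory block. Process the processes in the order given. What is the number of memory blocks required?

4 memory blocks

82 MB → memory block 1 (remaining 46 MB)
76 MB → memory block 2 (remaining 52 MB)
37 MB → memory block 1 (remaining 9 MB)
16 MB → memory block 2 (remaining 36 MB)
67 MB → memory block 3 (remaining 61 MB)
89 MB → memory block 4 (remaining 39 MB)
19 MB → memory block 2 (remaining 17 MB)
37 MB → memory block 4 (remaining 2 MB)
Final memory blocks: [82,37] [76,16,19] [67] [89,37].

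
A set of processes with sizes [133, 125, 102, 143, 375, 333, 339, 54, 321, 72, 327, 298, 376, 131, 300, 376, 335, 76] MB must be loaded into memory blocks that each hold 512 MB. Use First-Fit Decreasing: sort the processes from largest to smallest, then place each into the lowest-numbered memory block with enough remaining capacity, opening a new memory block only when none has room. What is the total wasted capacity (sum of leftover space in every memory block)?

Sorted descending: 376, 376, 375, 339, 335, 333, 327, 321, 300, 298, 143, 133, 131, 125, 102, 76, 72, 54.
memory block 1: place 376 MB, 136 MB left
memory block 2: place 376 MB, 136 MB left
memory block 3: place 375 MB, 137 MB left
memory block 4: place 339 MB, 173 MB left
memory block 5: place 335 MB, 177 MB left
memory block 6: place 333 MB, 179 MB left
memory block 7: place 327 MB, 185 MB left
memory block 8: place 321 MB, 191 MB left
memory block 9: place 300 MB, 212 MB left
memory block 10: place 298 MB, 214 MB left
memory block 4: place 143 MB, 30 MB left
memory block 1: place 133 MB, 3 MB left
memory block 2: place 131 MB, 5 MB left
memory block 3: place 125 MB, 12 MB left
memory block 5: place 102 MB, 75 MB left
memory block 6: place 76 MB, 103 MB left
memory block 5: place 72 MB, 3 MB left
memory block 6: place 54 MB, 49 MB left
10 memory blocks × 512 MB = 5120 MB; used 4216 MB; unused 904 MB.

904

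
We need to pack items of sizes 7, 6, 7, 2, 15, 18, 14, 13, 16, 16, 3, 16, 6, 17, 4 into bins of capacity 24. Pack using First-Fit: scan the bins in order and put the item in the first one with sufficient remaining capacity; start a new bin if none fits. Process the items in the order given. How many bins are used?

Put 7 in bin 1; 17 remain.
Put 6 in bin 1; 11 remain.
Put 7 in bin 1; 4 remain.
Put 2 in bin 1; 2 remain.
Put 15 in bin 2; 9 remain.
Put 18 in bin 3; 6 remain.
Put 14 in bin 4; 10 remain.
Put 13 in bin 5; 11 remain.
Put 16 in bin 6; 8 remain.
Put 16 in bin 7; 8 remain.
Put 3 in bin 2; 6 remain.
Put 16 in bin 8; 8 remain.
Put 6 in bin 2; 0 remain.
Put 17 in bin 9; 7 remain.
Put 4 in bin 3; 2 remain.

9 bins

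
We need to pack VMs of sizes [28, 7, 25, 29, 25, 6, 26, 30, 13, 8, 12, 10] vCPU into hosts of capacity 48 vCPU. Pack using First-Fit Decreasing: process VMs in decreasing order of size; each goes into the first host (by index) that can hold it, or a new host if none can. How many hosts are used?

6

Sorted descending: 30, 29, 28, 26, 25, 25, 13, 12, 10, 8, 7, 6.
Put 30 vCPU in host 1; 18 vCPU remain.
Put 29 vCPU in host 2; 19 vCPU remain.
Put 28 vCPU in host 3; 20 vCPU remain.
Put 26 vCPU in host 4; 22 vCPU remain.
Put 25 vCPU in host 5; 23 vCPU remain.
Put 25 vCPU in host 6; 23 vCPU remain.
Put 13 vCPU in host 1; 5 vCPU remain.
Put 12 vCPU in host 2; 7 vCPU remain.
Put 10 vCPU in host 3; 10 vCPU remain.
Put 8 vCPU in host 3; 2 vCPU remain.
Put 7 vCPU in host 2; 0 vCPU remain.
Put 6 vCPU in host 4; 16 vCPU remain.
Final hosts: [30,13] [29,12,7] [28,10,8] [26,6] [25] [25].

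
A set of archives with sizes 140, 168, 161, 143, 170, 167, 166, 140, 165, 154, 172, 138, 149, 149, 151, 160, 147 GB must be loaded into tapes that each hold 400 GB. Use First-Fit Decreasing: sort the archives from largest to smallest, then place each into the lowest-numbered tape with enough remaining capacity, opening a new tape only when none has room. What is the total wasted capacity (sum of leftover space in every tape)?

960

Sorted descending: 172, 170, 168, 167, 166, 165, 161, 160, 154, 151, 149, 149, 147, 143, 140, 140, 138.
Put 172 GB in tape 1; 228 GB remain.
Put 170 GB in tape 1; 58 GB remain.
Put 168 GB in tape 2; 232 GB remain.
Put 167 GB in tape 2; 65 GB remain.
Put 166 GB in tape 3; 234 GB remain.
Put 165 GB in tape 3; 69 GB remain.
Put 161 GB in tape 4; 239 GB remain.
Put 160 GB in tape 4; 79 GB remain.
Put 154 GB in tape 5; 246 GB remain.
Put 151 GB in tape 5; 95 GB remain.
Put 149 GB in tape 6; 251 GB remain.
Put 149 GB in tape 6; 102 GB remain.
Put 147 GB in tape 7; 253 GB remain.
Put 143 GB in tape 7; 110 GB remain.
Put 140 GB in tape 8; 260 GB remain.
Put 140 GB in tape 8; 120 GB remain.
Put 138 GB in tape 9; 262 GB remain.
9 tapes × 400 GB = 3600 GB; used 2640 GB; unused 960 GB.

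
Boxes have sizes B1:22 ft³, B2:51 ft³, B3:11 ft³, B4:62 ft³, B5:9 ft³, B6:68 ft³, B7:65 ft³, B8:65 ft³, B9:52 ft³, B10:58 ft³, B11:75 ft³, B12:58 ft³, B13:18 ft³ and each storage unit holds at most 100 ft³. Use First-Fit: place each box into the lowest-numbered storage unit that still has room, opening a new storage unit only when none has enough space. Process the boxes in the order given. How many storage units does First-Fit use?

Put B1 (22 ft³) in storage unit 1; 78 ft³ remain.
Put B2 (51 ft³) in storage unit 1; 27 ft³ remain.
Put B3 (11 ft³) in storage unit 1; 16 ft³ remain.
Put B4 (62 ft³) in storage unit 2; 38 ft³ remain.
Put B5 (9 ft³) in storage unit 1; 7 ft³ remain.
Put B6 (68 ft³) in storage unit 3; 32 ft³ remain.
Put B7 (65 ft³) in storage unit 4; 35 ft³ remain.
Put B8 (65 ft³) in storage unit 5; 35 ft³ remain.
Put B9 (52 ft³) in storage unit 6; 48 ft³ remain.
Put B10 (58 ft³) in storage unit 7; 42 ft³ remain.
Put B11 (75 ft³) in storage unit 8; 25 ft³ remain.
Put B12 (58 ft³) in storage unit 9; 42 ft³ remain.
Put B13 (18 ft³) in storage unit 2; 20 ft³ remain.

9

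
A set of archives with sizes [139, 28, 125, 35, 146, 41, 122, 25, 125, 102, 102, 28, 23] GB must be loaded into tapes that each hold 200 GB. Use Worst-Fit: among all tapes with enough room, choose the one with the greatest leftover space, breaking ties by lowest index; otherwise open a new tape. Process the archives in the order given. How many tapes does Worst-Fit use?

tape 1: place 139 GB, 61 GB left
tape 1: place 28 GB, 33 GB left
tape 2: place 125 GB, 75 GB left
tape 2: place 35 GB, 40 GB left
tape 3: place 146 GB, 54 GB left
tape 3: place 41 GB, 13 GB left
tape 4: place 122 GB, 78 GB left
tape 4: place 25 GB, 53 GB left
tape 5: place 125 GB, 75 GB left
tape 6: place 102 GB, 98 GB left
tape 7: place 102 GB, 98 GB left
tape 6: place 28 GB, 70 GB left
tape 7: place 23 GB, 75 GB left

7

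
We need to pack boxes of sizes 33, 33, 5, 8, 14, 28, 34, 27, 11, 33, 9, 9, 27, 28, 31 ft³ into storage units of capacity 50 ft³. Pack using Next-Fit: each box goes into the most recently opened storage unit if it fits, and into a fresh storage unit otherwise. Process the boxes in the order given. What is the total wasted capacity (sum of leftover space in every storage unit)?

120

Put 33 ft³ in storage unit 1; 17 ft³ remain.
Put 33 ft³ in storage unit 2; 17 ft³ remain.
Put 5 ft³ in storage unit 2; 12 ft³ remain.
Put 8 ft³ in storage unit 2; 4 ft³ remain.
Put 14 ft³ in storage unit 3; 36 ft³ remain.
Put 28 ft³ in storage unit 3; 8 ft³ remain.
Put 34 ft³ in storage unit 4; 16 ft³ remain.
Put 27 ft³ in storage unit 5; 23 ft³ remain.
Put 11 ft³ in storage unit 5; 12 ft³ remain.
Put 33 ft³ in storage unit 6; 17 ft³ remain.
Put 9 ft³ in storage unit 6; 8 ft³ remain.
Put 9 ft³ in storage unit 7; 41 ft³ remain.
Put 27 ft³ in storage unit 7; 14 ft³ remain.
Put 28 ft³ in storage unit 8; 22 ft³ remain.
Put 31 ft³ in storage unit 9; 19 ft³ remain.
9 storage units × 50 ft³ = 450 ft³; used 330 ft³; unused 120 ft³.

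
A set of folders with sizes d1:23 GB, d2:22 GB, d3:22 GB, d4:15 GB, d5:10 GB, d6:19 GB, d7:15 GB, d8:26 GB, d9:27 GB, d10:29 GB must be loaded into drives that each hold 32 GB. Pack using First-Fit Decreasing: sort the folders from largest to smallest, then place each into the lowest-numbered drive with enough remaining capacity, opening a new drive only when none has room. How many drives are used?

Sorted descending: 29, 27, 26, 23, 22, 22, 19, 15, 15, 10.
Put 29 GB in drive 1; 3 GB remain.
Put 27 GB in drive 2; 5 GB remain.
Put 26 GB in drive 3; 6 GB remain.
Put 23 GB in drive 4; 9 GB remain.
Put 22 GB in drive 5; 10 GB remain.
Put 22 GB in drive 6; 10 GB remain.
Put 19 GB in drive 7; 13 GB remain.
Put 15 GB in drive 8; 17 GB remain.
Put 15 GB in drive 8; 2 GB remain.
Put 10 GB in drive 5; 0 GB remain.

8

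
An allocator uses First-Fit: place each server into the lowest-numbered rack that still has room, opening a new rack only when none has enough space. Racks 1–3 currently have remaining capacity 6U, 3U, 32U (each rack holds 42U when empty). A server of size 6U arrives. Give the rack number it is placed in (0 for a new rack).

1

Racks with room: rack 1 (6U), rack 3 (32U).
The first with room is rack 1.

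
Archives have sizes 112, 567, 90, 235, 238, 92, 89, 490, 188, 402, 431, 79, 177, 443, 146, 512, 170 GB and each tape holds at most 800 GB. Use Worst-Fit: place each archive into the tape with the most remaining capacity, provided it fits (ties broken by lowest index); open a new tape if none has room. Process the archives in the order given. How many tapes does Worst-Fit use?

7

112 GB → tape 1 (remaining 688 GB)
567 GB → tape 1 (remaining 121 GB)
90 GB → tape 1 (remaining 31 GB)
235 GB → tape 2 (remaining 565 GB)
238 GB → tape 2 (remaining 327 GB)
92 GB → tape 2 (remaining 235 GB)
89 GB → tape 2 (remaining 146 GB)
490 GB → tape 3 (remaining 310 GB)
188 GB → tape 3 (remaining 122 GB)
402 GB → tape 4 (remaining 398 GB)
431 GB → tape 5 (remaining 369 GB)
79 GB → tape 4 (remaining 319 GB)
177 GB → tape 5 (remaining 192 GB)
443 GB → tape 6 (remaining 357 GB)
146 GB → tape 6 (remaining 211 GB)
512 GB → tape 7 (remaining 288 GB)
170 GB → tape 4 (remaining 149 GB)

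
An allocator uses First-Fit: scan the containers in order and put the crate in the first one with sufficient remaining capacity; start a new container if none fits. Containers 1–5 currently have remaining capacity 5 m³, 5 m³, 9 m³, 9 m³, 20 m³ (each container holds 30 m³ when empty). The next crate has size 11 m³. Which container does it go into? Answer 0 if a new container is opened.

Containers with room: container 5 (20 m³).
The first with room is container 5.

5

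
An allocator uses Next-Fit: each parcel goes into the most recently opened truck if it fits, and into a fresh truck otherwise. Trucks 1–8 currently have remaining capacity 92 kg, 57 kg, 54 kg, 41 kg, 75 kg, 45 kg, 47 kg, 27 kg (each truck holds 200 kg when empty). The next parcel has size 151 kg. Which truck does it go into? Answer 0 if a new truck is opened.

0

Next-Fit only looks at truck 8, which has 27 kg free.
151 kg does not fit, so a new truck is opened.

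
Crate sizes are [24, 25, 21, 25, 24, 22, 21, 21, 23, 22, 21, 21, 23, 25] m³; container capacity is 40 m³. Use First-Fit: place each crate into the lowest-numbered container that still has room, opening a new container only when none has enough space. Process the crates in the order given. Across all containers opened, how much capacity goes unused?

242

24 m³ → container 1 (remaining 16 m³)
25 m³ → container 2 (remaining 15 m³)
21 m³ → container 3 (remaining 19 m³)
25 m³ → container 4 (remaining 15 m³)
24 m³ → container 5 (remaining 16 m³)
22 m³ → container 6 (remaining 18 m³)
21 m³ → container 7 (remaining 19 m³)
21 m³ → container 8 (remaining 19 m³)
23 m³ → container 9 (remaining 17 m³)
22 m³ → container 10 (remaining 18 m³)
21 m³ → container 11 (remaining 19 m³)
21 m³ → container 12 (remaining 19 m³)
23 m³ → container 13 (remaining 17 m³)
25 m³ → container 14 (remaining 15 m³)
14 containers × 40 m³ = 560 m³; used 318 m³; unused 242 m³.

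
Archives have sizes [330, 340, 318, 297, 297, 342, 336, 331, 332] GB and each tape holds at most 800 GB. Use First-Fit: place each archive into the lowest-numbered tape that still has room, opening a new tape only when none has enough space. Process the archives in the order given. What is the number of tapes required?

5

330 GB → tape 1 (remaining 470 GB)
340 GB → tape 1 (remaining 130 GB)
318 GB → tape 2 (remaining 482 GB)
297 GB → tape 2 (remaining 185 GB)
297 GB → tape 3 (remaining 503 GB)
342 GB → tape 3 (remaining 161 GB)
336 GB → tape 4 (remaining 464 GB)
331 GB → tape 4 (remaining 133 GB)
332 GB → tape 5 (remaining 468 GB)
Final tapes: [330,340] [318,297] [297,342] [336,331] [332].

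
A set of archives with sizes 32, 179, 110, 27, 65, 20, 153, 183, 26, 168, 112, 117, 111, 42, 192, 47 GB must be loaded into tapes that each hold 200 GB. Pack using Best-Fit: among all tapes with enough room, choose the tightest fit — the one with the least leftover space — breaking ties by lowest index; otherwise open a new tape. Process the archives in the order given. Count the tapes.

tape 1: place 32 GB, 168 GB left
tape 2: place 179 GB, 21 GB left
tape 1: place 110 GB, 58 GB left
tape 1: place 27 GB, 31 GB left
tape 3: place 65 GB, 135 GB left
tape 2: place 20 GB, 1 GB left
tape 4: place 153 GB, 47 GB left
tape 5: place 183 GB, 17 GB left
tape 1: place 26 GB, 5 GB left
tape 6: place 168 GB, 32 GB left
tape 3: place 112 GB, 23 GB left
tape 7: place 117 GB, 83 GB left
tape 8: place 111 GB, 89 GB left
tape 4: place 42 GB, 5 GB left
tape 9: place 192 GB, 8 GB left
tape 7: place 47 GB, 36 GB left

9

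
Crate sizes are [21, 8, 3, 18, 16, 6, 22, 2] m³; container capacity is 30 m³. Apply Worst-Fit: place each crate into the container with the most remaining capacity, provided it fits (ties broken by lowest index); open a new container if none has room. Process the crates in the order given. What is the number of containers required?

21 m³ → container 1 (remaining 9 m³)
8 m³ → container 1 (remaining 1 m³)
3 m³ → container 2 (remaining 27 m³)
18 m³ → container 2 (remaining 9 m³)
16 m³ → container 3 (remaining 14 m³)
6 m³ → container 3 (remaining 8 m³)
22 m³ → container 4 (remaining 8 m³)
2 m³ → container 2 (remaining 7 m³)

4 containers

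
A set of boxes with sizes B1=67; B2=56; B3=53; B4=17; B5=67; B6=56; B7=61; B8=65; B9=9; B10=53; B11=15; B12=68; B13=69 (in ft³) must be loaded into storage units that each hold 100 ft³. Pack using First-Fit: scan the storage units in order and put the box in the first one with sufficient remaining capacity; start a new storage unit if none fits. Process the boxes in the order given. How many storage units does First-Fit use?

10

Put B1 (67 ft³) in storage unit 1; 33 ft³ remain.
Put B2 (56 ft³) in storage unit 2; 44 ft³ remain.
Put B3 (53 ft³) in storage unit 3; 47 ft³ remain.
Put B4 (17 ft³) in storage unit 1; 16 ft³ remain.
Put B5 (67 ft³) in storage unit 4; 33 ft³ remain.
Put B6 (56 ft³) in storage unit 5; 44 ft³ remain.
Put B7 (61 ft³) in storage unit 6; 39 ft³ remain.
Put B8 (65 ft³) in storage unit 7; 35 ft³ remain.
Put B9 (9 ft³) in storage unit 1; 7 ft³ remain.
Put B10 (53 ft³) in storage unit 8; 47 ft³ remain.
Put B11 (15 ft³) in storage unit 2; 29 ft³ remain.
Put B12 (68 ft³) in storage unit 9; 32 ft³ remain.
Put B13 (69 ft³) in storage unit 10; 31 ft³ remain.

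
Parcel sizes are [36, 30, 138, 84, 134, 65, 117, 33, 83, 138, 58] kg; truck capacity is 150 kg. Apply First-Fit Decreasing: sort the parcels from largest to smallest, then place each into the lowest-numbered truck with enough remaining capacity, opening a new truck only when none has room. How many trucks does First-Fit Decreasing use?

7 trucks

Sorted descending: 138, 138, 134, 117, 84, 83, 65, 58, 36, 33, 30.
Put 138 kg in truck 1; 12 kg remain.
Put 138 kg in truck 2; 12 kg remain.
Put 134 kg in truck 3; 16 kg remain.
Put 117 kg in truck 4; 33 kg remain.
Put 84 kg in truck 5; 66 kg remain.
Put 83 kg in truck 6; 67 kg remain.
Put 65 kg in truck 5; 1 kg remain.
Put 58 kg in truck 6; 9 kg remain.
Put 36 kg in truck 7; 114 kg remain.
Put 33 kg in truck 4; 0 kg remain.
Put 30 kg in truck 7; 84 kg remain.
Final trucks: [138] [138] [134] [117,33] [84,65] [83,58] [36,30].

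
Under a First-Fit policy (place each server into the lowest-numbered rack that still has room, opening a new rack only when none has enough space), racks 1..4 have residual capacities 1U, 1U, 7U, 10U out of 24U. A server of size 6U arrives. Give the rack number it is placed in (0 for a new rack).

3

Racks with room: rack 3 (7U), rack 4 (10U).
The first with room is rack 3.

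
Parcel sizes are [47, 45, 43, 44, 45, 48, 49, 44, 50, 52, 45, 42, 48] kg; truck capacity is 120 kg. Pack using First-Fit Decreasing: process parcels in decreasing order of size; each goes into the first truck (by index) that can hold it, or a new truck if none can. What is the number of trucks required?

Sorted descending: 52, 50, 49, 48, 48, 47, 45, 45, 45, 44, 44, 43, 42.
Put 52 kg in truck 1; 68 kg remain.
Put 50 kg in truck 1; 18 kg remain.
Put 49 kg in truck 2; 71 kg remain.
Put 48 kg in truck 2; 23 kg remain.
Put 48 kg in truck 3; 72 kg remain.
Put 47 kg in truck 3; 25 kg remain.
Put 45 kg in truck 4; 75 kg remain.
Put 45 kg in truck 4; 30 kg remain.
Put 45 kg in truck 5; 75 kg remain.
Put 44 kg in truck 5; 31 kg remain.
Put 44 kg in truck 6; 76 kg remain.
Put 43 kg in truck 6; 33 kg remain.
Put 42 kg in truck 7; 78 kg remain.

7 trucks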